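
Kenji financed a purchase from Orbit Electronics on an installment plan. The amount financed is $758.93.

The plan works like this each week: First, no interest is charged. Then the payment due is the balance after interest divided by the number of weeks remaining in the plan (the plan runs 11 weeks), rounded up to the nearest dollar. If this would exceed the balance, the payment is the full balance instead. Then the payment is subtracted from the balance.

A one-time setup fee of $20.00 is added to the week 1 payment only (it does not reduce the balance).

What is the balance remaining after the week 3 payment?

$551.93

Week 1: opening $758.93; payment $69.00 (+ $20.00 fee); balance $689.93
Week 2: opening $689.93; payment $69.00; balance $620.93
Week 3: opening $620.93; payment $69.00; balance $551.93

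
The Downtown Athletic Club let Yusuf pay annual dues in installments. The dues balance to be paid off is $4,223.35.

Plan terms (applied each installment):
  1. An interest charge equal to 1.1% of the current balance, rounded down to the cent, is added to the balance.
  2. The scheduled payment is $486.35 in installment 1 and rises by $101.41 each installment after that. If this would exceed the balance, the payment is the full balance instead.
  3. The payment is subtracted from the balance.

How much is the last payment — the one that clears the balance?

$960.06

# | Opening | Interest | Payment | End bal
1 | $4,223.35 | $46.45 | $486.35 | $3,783.45
2 | $3,783.45 | $41.61 | $587.76 | $3,237.30
3 | $3,237.30 | $35.61 | $689.17 | $2,583.74
4 | $2,583.74 | $28.42 | $790.58 | $1,821.58
5 | $1,821.58 | $20.03 | $891.99 | $949.62
6 | $949.62 | $10.44 | $960.06 | $0.00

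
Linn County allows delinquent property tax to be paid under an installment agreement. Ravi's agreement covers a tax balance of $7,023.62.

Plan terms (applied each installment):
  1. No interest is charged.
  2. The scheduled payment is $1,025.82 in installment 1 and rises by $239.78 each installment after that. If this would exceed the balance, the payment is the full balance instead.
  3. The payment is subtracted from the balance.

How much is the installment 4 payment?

$1,745.16

Installment 1: opening $7,023.62; payment $1,025.82; balance $5,997.80
Installment 2: opening $5,997.80; payment $1,265.60; balance $4,732.20
Installment 3: opening $4,732.20; payment $1,505.38; balance $3,226.82
Installment 4: opening $3,226.82; payment $1,745.16; balance $1,481.66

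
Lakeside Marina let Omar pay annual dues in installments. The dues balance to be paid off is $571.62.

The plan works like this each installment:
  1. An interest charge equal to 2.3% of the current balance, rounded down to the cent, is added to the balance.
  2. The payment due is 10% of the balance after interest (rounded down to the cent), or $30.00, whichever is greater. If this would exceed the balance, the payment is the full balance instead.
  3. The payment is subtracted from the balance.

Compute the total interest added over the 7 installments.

Installment 1: opening $571.62; interest $13.14 → $584.76; payment $58.47; balance $526.29
Installment 2: opening $526.29; interest $12.10 → $538.39; payment $53.83; balance $484.56
Installment 3: opening $484.56; interest $11.14 → $495.70; payment $49.57; balance $446.13
Installment 4: opening $446.13; interest $10.26 → $456.39; payment $45.63; balance $410.76
Installment 5: opening $410.76; interest $9.44 → $420.20; payment $42.02; balance $378.18
Installment 6: opening $378.18; interest $8.69 → $386.87; payment $38.68; balance $348.19
Installment 7: opening $348.19; interest $8.00 → $356.19; payment $35.61; balance $320.58
Total interest: $13.14 + $12.10 + $11.14 + $10.26 + $9.44 + $8.69 + $8.00 = $72.77

$72.77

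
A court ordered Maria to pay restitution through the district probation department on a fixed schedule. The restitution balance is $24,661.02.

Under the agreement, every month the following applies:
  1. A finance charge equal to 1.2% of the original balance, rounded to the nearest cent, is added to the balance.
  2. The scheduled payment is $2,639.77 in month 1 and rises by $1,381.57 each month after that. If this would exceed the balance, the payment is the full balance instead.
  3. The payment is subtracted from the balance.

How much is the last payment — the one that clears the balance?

Month 1: $24,661.02 +$295.93 interest = $24,956.95; pay $2,639.77 → $22,317.18
Month 2: $22,317.18 +$295.93 interest = $22,613.11; pay $4,021.34 → $18,591.77
Month 3: $18,591.77 +$295.93 interest = $18,887.70; pay $5,402.91 → $13,484.79
Month 4: $13,484.79 +$295.93 interest = $13,780.72; pay $6,784.48 → $6,996.24
Month 5: $6,996.24 +$295.93 interest = $7,292.17; pay $7,292.17 → $0.00

$7,292.17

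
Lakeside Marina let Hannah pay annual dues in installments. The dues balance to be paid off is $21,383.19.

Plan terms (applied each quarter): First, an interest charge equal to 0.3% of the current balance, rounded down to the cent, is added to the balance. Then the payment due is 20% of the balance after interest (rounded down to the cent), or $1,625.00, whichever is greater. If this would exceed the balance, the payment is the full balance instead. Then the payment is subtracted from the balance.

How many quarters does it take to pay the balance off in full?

Quarter 1: opening $21,383.19; interest $64.14 → $21,447.33; payment $4,289.46; balance $17,157.87
Quarter 2: opening $17,157.87; interest $51.47 → $17,209.34; payment $3,441.86; balance $13,767.48
Quarter 3: opening $13,767.48; interest $41.30 → $13,808.78; payment $2,761.75; balance $11,047.03
Quarter 4: opening $11,047.03; interest $33.14 → $11,080.17; payment $2,216.03; balance $8,864.14
Quarter 5: opening $8,864.14; interest $26.59 → $8,890.73; payment $1,778.14; balance $7,112.59
Quarter 6: opening $7,112.59; interest $21.33 → $7,133.92; payment $1,625.00; balance $5,508.92
Quarter 7: opening $5,508.92; interest $16.52 → $5,525.44; payment $1,625.00; balance $3,900.44
Quarter 8: opening $3,900.44; interest $11.70 → $3,912.14; payment $1,625.00; balance $2,287.14
Quarter 9: opening $2,287.14; interest $6.86 → $2,294.00; payment $1,625.00; balance $669.00
Quarter 10: opening $669.00; interest $2.00 → $671.00; payment $671.00; balance $0.00
Balance reaches $0.00 in quarter 10.

10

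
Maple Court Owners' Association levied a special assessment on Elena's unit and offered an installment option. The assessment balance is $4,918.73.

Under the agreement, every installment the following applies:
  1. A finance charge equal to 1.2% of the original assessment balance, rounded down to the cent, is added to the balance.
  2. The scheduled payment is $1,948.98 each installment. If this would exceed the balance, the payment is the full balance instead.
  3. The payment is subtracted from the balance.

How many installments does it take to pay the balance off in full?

3

Installment 1: opening $4,918.73; interest $59.02 → $4,977.75; payment $1,948.98; balance $3,028.77
Installment 2: opening $3,028.77; interest $59.02 → $3,087.79; payment $1,948.98; balance $1,138.81
Installment 3: opening $1,138.81; interest $59.02 → $1,197.83; payment $1,197.83; balance $0.00
Balance reaches $0.00 in installment 3.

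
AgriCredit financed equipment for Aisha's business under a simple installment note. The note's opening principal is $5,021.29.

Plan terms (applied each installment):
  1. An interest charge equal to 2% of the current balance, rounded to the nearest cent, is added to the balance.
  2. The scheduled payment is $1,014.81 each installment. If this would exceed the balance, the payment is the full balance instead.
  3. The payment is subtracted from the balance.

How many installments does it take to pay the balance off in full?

Installment 1: $5,021.29 +$100.43 interest = $5,121.72; pay $1,014.81 → $4,106.91
Installment 2: $4,106.91 +$82.14 interest = $4,189.05; pay $1,014.81 → $3,174.24
Installment 3: $3,174.24 +$63.48 interest = $3,237.72; pay $1,014.81 → $2,222.91
Installment 4: $2,222.91 +$44.46 interest = $2,267.37; pay $1,014.81 → $1,252.56
Installment 5: $1,252.56 +$25.05 interest = $1,277.61; pay $1,014.81 → $262.80
Installment 6: $262.80 +$5.26 interest = $268.06; pay $268.06 → $0.00
Balance reaches $0.00 in installment 6.

6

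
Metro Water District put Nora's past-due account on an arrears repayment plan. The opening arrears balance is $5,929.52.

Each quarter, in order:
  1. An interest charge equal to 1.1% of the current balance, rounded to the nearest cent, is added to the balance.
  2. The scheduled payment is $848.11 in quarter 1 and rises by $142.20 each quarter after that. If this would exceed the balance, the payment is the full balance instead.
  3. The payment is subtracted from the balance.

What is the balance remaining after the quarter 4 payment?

Quarter 1: $5,929.52 +$65.22 interest = $5,994.74; pay $848.11 → $5,146.63
Quarter 2: $5,146.63 +$56.61 interest = $5,203.24; pay $990.31 → $4,212.93
Quarter 3: $4,212.93 +$46.34 interest = $4,259.27; pay $1,132.51 → $3,126.76
Quarter 4: $3,126.76 +$34.39 interest = $3,161.15; pay $1,274.71 → $1,886.44

$1,886.44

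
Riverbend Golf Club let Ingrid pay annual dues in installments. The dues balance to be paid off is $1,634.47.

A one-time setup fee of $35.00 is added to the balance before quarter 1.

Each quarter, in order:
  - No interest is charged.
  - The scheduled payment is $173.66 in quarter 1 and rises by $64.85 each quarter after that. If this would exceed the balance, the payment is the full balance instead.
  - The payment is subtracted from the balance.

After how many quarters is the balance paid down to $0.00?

Quarter 1: $1,669.47 − $173.66 → $1,495.81
Quarter 2: $1,495.81 − $238.51 → $1,257.30
Quarter 3: $1,257.30 − $303.36 → $953.94
Quarter 4: $953.94 − $368.21 → $585.73
Quarter 5: $585.73 − $433.06 → $152.67
Quarter 6: $152.67 − $152.67 → $0.00
Balance reaches $0.00 in quarter 6.

6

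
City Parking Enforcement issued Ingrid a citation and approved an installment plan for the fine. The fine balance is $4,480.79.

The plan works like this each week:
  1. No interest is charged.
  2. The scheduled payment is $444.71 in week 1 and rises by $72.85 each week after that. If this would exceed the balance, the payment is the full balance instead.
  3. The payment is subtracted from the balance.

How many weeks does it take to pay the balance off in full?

Week 1: opening $4,480.79; payment $444.71; balance $4,036.08
Week 2: opening $4,036.08; payment $517.56; balance $3,518.52
Week 3: opening $3,518.52; payment $590.41; balance $2,928.11
Week 4: opening $2,928.11; payment $663.26; balance $2,264.85
Week 5: opening $2,264.85; payment $736.11; balance $1,528.74
Week 6: opening $1,528.74; payment $808.96; balance $719.78
Week 7: opening $719.78; payment $719.78; balance $0.00
Balance reaches $0.00 in week 7.

7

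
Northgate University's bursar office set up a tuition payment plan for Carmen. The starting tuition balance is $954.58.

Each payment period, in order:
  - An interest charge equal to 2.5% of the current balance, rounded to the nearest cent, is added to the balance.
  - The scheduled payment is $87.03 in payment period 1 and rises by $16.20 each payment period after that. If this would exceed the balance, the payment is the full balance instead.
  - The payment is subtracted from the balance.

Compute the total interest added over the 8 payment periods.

$121.02

Payment period 1: $954.58 +$23.86 interest = $978.44; pay $87.03 → $891.41
Payment period 2: $891.41 +$22.29 interest = $913.70; pay $103.23 → $810.47
Payment period 3: $810.47 +$20.26 interest = $830.73; pay $119.43 → $711.30
Payment period 4: $711.30 +$17.78 interest = $729.08; pay $135.63 → $593.45
Payment period 5: $593.45 +$14.84 interest = $608.29; pay $151.83 → $456.46
Payment period 6: $456.46 +$11.41 interest = $467.87; pay $168.03 → $299.84
Payment period 7: $299.84 +$7.50 interest = $307.34; pay $184.23 → $123.11
Payment period 8: $123.11 +$3.08 interest = $126.19; pay $126.19 → $0.00
Total interest: $23.86 + $22.29 + $20.26 + $17.78 + $14.84 + $11.41 + $7.50 + $3.08 = $121.02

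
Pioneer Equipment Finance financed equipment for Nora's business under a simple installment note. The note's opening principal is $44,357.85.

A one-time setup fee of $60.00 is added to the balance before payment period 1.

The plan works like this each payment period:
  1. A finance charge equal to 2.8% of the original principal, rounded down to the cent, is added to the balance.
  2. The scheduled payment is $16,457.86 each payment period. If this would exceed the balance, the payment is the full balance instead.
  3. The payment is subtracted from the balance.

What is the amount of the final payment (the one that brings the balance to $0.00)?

Payment period 1: opening $44,417.85; interest $1,242.01 → $45,659.86; payment $16,457.86; balance $29,202.00
Payment period 2: opening $29,202.00; interest $1,242.01 → $30,444.01; payment $16,457.86; balance $13,986.15
Payment period 3: opening $13,986.15; interest $1,242.01 → $15,228.16; payment $15,228.16; balance $0.00

$15,228.16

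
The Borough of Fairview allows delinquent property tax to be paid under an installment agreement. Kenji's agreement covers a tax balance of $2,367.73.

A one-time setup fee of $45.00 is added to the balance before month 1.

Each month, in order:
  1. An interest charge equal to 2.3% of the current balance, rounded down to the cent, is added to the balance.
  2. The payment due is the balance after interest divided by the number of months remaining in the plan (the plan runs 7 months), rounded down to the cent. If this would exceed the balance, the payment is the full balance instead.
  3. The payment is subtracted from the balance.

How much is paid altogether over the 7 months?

$2,645.17

# | Opening | Interest | Payment | End bal
1 | $2,412.73 | $55.49 | $352.60 | $2,115.62
2 | $2,115.62 | $48.65 | $360.71 | $1,803.56
3 | $1,803.56 | $41.48 | $369.00 | $1,476.04
4 | $1,476.04 | $33.94 | $377.49 | $1,132.49
5 | $1,132.49 | $26.04 | $386.17 | $772.36
6 | $772.36 | $17.76 | $395.06 | $395.06
7 | $395.06 | $9.08 | $404.14 | $0.00
Total paid: $2,645.17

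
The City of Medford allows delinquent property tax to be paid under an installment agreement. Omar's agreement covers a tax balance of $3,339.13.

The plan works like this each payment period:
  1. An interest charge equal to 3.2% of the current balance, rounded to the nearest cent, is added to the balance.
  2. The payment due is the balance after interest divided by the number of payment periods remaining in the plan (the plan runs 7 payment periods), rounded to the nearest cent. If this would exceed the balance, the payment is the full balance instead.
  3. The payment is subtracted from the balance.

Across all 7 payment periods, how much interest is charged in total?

$455.89

Payment period 1: opening $3,339.13; interest $106.85 → $3,445.98; payment $492.28; balance $2,953.70
Payment period 2: opening $2,953.70; interest $94.52 → $3,048.22; payment $508.04; balance $2,540.18
Payment period 3: opening $2,540.18; interest $81.29 → $2,621.47; payment $524.29; balance $2,097.18
Payment period 4: opening $2,097.18; interest $67.11 → $2,164.29; payment $541.07; balance $1,623.22
Payment period 5: opening $1,623.22; interest $51.94 → $1,675.16; payment $558.39; balance $1,116.77
Payment period 6: opening $1,116.77; interest $35.74 → $1,152.51; payment $576.26; balance $576.25
Payment period 7: opening $576.25; interest $18.44 → $594.69; payment $594.69; balance $0.00
Total interest: $106.85 + $94.52 + $81.29 + $67.11 + $51.94 + $35.74 + $18.44 = $455.89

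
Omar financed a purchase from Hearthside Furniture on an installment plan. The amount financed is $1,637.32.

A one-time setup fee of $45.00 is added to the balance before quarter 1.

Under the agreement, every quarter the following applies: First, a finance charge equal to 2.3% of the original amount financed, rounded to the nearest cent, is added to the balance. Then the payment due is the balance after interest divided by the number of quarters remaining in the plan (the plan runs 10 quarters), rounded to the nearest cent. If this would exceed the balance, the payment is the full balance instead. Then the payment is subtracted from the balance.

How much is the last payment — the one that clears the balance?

# | Opening | Interest | Payment | End bal
1 | $1,682.32 | $37.66 | $172.00 | $1,547.98
2 | $1,547.98 | $37.66 | $176.18 | $1,409.46
3 | $1,409.46 | $37.66 | $180.89 | $1,266.23
4 | $1,266.23 | $37.66 | $186.27 | $1,117.62
5 | $1,117.62 | $37.66 | $192.55 | $962.73
6 | $962.73 | $37.66 | $200.08 | $800.31
7 | $800.31 | $37.66 | $209.49 | $628.48
8 | $628.48 | $37.66 | $222.05 | $444.09
9 | $444.09 | $37.66 | $240.88 | $240.87
10 | $240.87 | $37.66 | $278.53 | $0.00

$278.53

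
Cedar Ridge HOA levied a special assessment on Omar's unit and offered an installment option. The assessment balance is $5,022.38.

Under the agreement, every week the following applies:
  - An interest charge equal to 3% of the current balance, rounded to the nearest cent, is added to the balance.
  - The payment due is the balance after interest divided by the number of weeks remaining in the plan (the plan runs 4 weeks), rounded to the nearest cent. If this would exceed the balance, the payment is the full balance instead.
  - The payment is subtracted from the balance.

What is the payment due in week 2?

$1,332.06

Week 1: opening $5,022.38; interest $150.67 → $5,173.05; payment $1,293.26; balance $3,879.79
Week 2: opening $3,879.79; interest $116.39 → $3,996.18; payment $1,332.06; balance $2,664.12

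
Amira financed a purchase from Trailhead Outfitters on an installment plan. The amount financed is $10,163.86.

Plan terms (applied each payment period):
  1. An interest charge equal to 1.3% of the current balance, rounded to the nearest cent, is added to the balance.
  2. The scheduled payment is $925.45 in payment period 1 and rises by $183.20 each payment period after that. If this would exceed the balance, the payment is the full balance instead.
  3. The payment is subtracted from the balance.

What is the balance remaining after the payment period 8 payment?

Payment period 1: opening $10,163.86; interest $132.13 → $10,295.99; payment $925.45; balance $9,370.54
Payment period 2: opening $9,370.54; interest $121.82 → $9,492.36; payment $1,108.65; balance $8,383.71
Payment period 3: opening $8,383.71; interest $108.99 → $8,492.70; payment $1,291.85; balance $7,200.85
Payment period 4: opening $7,200.85; interest $93.61 → $7,294.46; payment $1,475.05; balance $5,819.41
Payment period 5: opening $5,819.41; interest $75.65 → $5,895.06; payment $1,658.25; balance $4,236.81
Payment period 6: opening $4,236.81; interest $55.08 → $4,291.89; payment $1,841.45; balance $2,450.44
Payment period 7: opening $2,450.44; interest $31.86 → $2,482.30; payment $2,024.65; balance $457.65
Payment period 8: opening $457.65; interest $5.95 → $463.60; payment $463.60; balance $0.00

$0.00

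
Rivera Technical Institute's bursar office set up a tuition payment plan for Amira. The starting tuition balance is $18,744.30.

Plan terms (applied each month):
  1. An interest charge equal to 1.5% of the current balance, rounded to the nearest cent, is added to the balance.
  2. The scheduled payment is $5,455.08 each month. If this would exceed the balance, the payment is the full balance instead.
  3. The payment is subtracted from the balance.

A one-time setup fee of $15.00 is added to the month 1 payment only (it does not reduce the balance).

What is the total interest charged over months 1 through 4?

Month 1: opening $18,744.30; interest $281.16 → $19,025.46; payment $5,455.08 (+ $15.00 fee); balance $13,570.38
Month 2: opening $13,570.38; interest $203.56 → $13,773.94; payment $5,455.08; balance $8,318.86
Month 3: opening $8,318.86; interest $124.78 → $8,443.64; payment $5,455.08; balance $2,988.56
Month 4: opening $2,988.56; interest $44.83 → $3,033.39; payment $3,033.39; balance $0.00
Total interest: $281.16 + $203.56 + $124.78 + $44.83 = $654.33

$654.33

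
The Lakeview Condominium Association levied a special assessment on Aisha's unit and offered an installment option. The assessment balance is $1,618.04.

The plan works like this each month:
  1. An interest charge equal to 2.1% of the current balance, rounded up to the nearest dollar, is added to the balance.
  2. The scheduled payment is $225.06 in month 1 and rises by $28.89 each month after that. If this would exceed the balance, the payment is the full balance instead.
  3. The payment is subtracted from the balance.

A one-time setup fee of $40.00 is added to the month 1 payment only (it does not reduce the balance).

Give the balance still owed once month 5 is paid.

$327.84

# | Opening | Interest | Payment | Fee | End bal
1 | $1,618.04 | $34.00 | $225.06 | $40.00 | $1,426.98
2 | $1,426.98 | $30.00 | $253.95 | — | $1,203.03
3 | $1,203.03 | $26.00 | $282.84 | — | $946.19
4 | $946.19 | $20.00 | $311.73 | — | $654.46
5 | $654.46 | $14.00 | $340.62 | — | $327.84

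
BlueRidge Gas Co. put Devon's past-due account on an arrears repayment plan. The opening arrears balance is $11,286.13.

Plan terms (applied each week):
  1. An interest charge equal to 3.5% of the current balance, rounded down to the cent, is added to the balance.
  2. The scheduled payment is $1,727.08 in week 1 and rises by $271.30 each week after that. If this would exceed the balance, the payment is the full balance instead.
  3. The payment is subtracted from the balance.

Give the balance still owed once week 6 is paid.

$0.00

Week 1: $11,286.13 +$395.01 interest = $11,681.14; pay $1,727.08 → $9,954.06
Week 2: $9,954.06 +$348.39 interest = $10,302.45; pay $1,998.38 → $8,304.07
Week 3: $8,304.07 +$290.64 interest = $8,594.71; pay $2,269.68 → $6,325.03
Week 4: $6,325.03 +$221.37 interest = $6,546.40; pay $2,540.98 → $4,005.42
Week 5: $4,005.42 +$140.18 interest = $4,145.60; pay $2,812.28 → $1,333.32
Week 6: $1,333.32 +$46.66 interest = $1,379.98; pay $1,379.98 → $0.00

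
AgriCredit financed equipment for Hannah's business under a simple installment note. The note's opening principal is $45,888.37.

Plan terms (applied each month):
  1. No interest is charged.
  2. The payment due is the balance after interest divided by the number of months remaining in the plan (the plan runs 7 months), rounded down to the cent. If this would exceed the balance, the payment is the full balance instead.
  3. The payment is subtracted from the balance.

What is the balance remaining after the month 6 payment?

# | Opening | Payment | End bal
1 | $45,888.37 | $6,555.48 | $39,332.89
2 | $39,332.89 | $6,555.48 | $32,777.41
3 | $32,777.41 | $6,555.48 | $26,221.93
4 | $26,221.93 | $6,555.48 | $19,666.45
5 | $19,666.45 | $6,555.48 | $13,110.97
6 | $13,110.97 | $6,555.48 | $6,555.49

$6,555.49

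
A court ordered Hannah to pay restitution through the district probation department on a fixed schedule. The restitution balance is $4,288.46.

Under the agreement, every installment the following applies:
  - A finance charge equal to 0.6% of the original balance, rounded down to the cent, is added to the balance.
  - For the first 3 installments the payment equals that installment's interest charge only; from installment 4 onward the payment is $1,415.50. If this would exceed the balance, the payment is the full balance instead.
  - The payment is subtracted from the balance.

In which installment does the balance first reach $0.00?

7

# | Opening | Interest | Payment | End bal
1 | $4,288.46 | $25.73 | $25.73 | $4,288.46
2 | $4,288.46 | $25.73 | $25.73 | $4,288.46
3 | $4,288.46 | $25.73 | $25.73 | $4,288.46
4 | $4,288.46 | $25.73 | $1,415.50 | $2,898.69
5 | $2,898.69 | $25.73 | $1,415.50 | $1,508.92
6 | $1,508.92 | $25.73 | $1,415.50 | $119.15
7 | $119.15 | $25.73 | $144.88 | $0.00
Balance reaches $0.00 in installment 7.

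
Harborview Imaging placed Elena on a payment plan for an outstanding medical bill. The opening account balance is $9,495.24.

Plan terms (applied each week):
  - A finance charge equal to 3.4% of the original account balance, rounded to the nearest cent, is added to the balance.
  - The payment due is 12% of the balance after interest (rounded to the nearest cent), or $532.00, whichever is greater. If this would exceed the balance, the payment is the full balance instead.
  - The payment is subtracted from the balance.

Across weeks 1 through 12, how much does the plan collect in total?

# | Opening | Interest | Payment | End bal
1 | $9,495.24 | $322.84 | $1,178.17 | $8,639.91
2 | $8,639.91 | $322.84 | $1,075.53 | $7,887.22
3 | $7,887.22 | $322.84 | $985.21 | $7,224.85
4 | $7,224.85 | $322.84 | $905.72 | $6,641.97
5 | $6,641.97 | $322.84 | $835.78 | $6,129.03
6 | $6,129.03 | $322.84 | $774.22 | $5,677.65
7 | $5,677.65 | $322.84 | $720.06 | $5,280.43
8 | $5,280.43 | $322.84 | $672.39 | $4,930.88
9 | $4,930.88 | $322.84 | $630.45 | $4,623.27
10 | $4,623.27 | $322.84 | $593.53 | $4,352.58
11 | $4,352.58 | $322.84 | $561.05 | $4,114.37
12 | $4,114.37 | $322.84 | $532.47 | $3,904.74
Total paid: $9,464.58

$9,464.58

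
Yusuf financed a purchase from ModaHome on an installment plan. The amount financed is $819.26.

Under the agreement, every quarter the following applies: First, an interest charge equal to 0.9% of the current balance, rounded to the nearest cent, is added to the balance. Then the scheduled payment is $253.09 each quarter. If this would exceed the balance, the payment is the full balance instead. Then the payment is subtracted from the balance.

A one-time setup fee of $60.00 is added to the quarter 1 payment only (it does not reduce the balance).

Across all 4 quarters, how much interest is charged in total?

Quarter 1: opening $819.26; interest $7.37 → $826.63; payment $253.09 (+ $60.00 fee); balance $573.54
Quarter 2: opening $573.54; interest $5.16 → $578.70; payment $253.09; balance $325.61
Quarter 3: opening $325.61; interest $2.93 → $328.54; payment $253.09; balance $75.45
Quarter 4: opening $75.45; interest $0.68 → $76.13; payment $76.13; balance $0.00
Total interest: $7.37 + $5.16 + $2.93 + $0.68 = $16.14

$16.14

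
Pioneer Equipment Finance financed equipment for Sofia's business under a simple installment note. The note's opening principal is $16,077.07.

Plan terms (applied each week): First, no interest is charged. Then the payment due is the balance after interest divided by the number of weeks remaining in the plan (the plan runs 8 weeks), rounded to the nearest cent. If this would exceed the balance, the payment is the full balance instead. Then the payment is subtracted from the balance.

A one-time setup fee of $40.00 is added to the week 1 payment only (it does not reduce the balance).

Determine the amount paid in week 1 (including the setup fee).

$2,049.63

# | Opening | Payment | Fee | End bal
1 | $16,077.07 | $2,009.63 | $40.00 | $14,067.44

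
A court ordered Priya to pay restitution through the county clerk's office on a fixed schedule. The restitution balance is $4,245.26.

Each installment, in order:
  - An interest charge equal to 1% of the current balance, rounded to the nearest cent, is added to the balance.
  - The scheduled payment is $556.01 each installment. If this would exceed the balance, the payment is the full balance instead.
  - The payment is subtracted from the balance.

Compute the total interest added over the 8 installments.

$192.92

Installment 1: $4,245.26 +$42.45 interest = $4,287.71; pay $556.01 → $3,731.70
Installment 2: $3,731.70 +$37.32 interest = $3,769.02; pay $556.01 → $3,213.01
Installment 3: $3,213.01 +$32.13 interest = $3,245.14; pay $556.01 → $2,689.13
Installment 4: $2,689.13 +$26.89 interest = $2,716.02; pay $556.01 → $2,160.01
Installment 5: $2,160.01 +$21.60 interest = $2,181.61; pay $556.01 → $1,625.60
Installment 6: $1,625.60 +$16.26 interest = $1,641.86; pay $556.01 → $1,085.85
Installment 7: $1,085.85 +$10.86 interest = $1,096.71; pay $556.01 → $540.70
Installment 8: $540.70 +$5.41 interest = $546.11; pay $546.11 → $0.00
Total interest: $42.45 + $37.32 + $32.13 + $26.89 + $21.60 + $16.26 + $10.86 + $5.41 = $192.92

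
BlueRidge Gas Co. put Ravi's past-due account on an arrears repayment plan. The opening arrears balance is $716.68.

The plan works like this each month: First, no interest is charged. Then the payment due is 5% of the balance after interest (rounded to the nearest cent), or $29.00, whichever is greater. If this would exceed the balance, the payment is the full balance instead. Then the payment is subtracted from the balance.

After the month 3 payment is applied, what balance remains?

$614.47

Month 1: opening $716.68; payment $35.83; balance $680.85
Month 2: opening $680.85; payment $34.04; balance $646.81
Month 3: opening $646.81; payment $32.34; balance $614.47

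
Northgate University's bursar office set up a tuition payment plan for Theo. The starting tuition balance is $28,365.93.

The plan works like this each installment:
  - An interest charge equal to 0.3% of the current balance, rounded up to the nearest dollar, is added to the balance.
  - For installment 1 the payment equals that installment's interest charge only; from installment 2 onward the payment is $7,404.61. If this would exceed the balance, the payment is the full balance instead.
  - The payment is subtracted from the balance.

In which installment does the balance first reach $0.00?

# | Opening | Interest | Payment | End bal
1 | $28,365.93 | $86.00 | $86.00 | $28,365.93
2 | $28,365.93 | $86.00 | $7,404.61 | $21,047.32
3 | $21,047.32 | $64.00 | $7,404.61 | $13,706.71
4 | $13,706.71 | $42.00 | $7,404.61 | $6,344.10
5 | $6,344.10 | $20.00 | $6,364.10 | $0.00
Balance reaches $0.00 in installment 5.

5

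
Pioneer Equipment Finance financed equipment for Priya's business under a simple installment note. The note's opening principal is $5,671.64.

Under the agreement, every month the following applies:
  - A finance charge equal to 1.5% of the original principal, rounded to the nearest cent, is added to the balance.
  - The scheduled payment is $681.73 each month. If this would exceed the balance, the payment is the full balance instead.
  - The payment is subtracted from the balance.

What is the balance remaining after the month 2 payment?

$4,478.32

Month 1: opening $5,671.64; interest $85.07 → $5,756.71; payment $681.73; balance $5,074.98
Month 2: opening $5,074.98; interest $85.07 → $5,160.05; payment $681.73; balance $4,478.32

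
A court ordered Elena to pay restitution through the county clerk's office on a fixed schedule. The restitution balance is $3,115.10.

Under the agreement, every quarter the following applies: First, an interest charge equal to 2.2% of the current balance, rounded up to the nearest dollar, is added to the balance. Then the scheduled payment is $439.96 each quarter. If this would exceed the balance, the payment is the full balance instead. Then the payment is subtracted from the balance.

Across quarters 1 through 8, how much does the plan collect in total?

$3,428.10

Quarter 1: opening $3,115.10; interest $69.00 → $3,184.10; payment $439.96; balance $2,744.14
Quarter 2: opening $2,744.14; interest $61.00 → $2,805.14; payment $439.96; balance $2,365.18
Quarter 3: opening $2,365.18; interest $53.00 → $2,418.18; payment $439.96; balance $1,978.22
Quarter 4: opening $1,978.22; interest $44.00 → $2,022.22; payment $439.96; balance $1,582.26
Quarter 5: opening $1,582.26; interest $35.00 → $1,617.26; payment $439.96; balance $1,177.30
Quarter 6: opening $1,177.30; interest $26.00 → $1,203.30; payment $439.96; balance $763.34
Quarter 7: opening $763.34; interest $17.00 → $780.34; payment $439.96; balance $340.38
Quarter 8: opening $340.38; interest $8.00 → $348.38; payment $348.38; balance $0.00
Total paid: $3,428.10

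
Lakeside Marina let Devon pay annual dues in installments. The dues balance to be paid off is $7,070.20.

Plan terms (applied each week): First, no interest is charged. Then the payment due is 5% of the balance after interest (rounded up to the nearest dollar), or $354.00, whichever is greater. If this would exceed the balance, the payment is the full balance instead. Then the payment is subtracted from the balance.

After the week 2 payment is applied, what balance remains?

$6,362.20

Week 1: $7,070.20 − $354.00 → $6,716.20
Week 2: $6,716.20 − $354.00 → $6,362.20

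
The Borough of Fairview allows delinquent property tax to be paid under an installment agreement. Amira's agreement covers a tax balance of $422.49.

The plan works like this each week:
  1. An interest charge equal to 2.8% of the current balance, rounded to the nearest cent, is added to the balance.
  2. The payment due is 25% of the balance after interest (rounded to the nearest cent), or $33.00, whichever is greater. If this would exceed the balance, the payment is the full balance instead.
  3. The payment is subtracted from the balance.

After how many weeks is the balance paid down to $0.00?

9

Week 1: opening $422.49; interest $11.83 → $434.32; payment $108.58; balance $325.74
Week 2: opening $325.74; interest $9.12 → $334.86; payment $83.72; balance $251.14
Week 3: opening $251.14; interest $7.03 → $258.17; payment $64.54; balance $193.63
Week 4: opening $193.63; interest $5.42 → $199.05; payment $49.76; balance $149.29
Week 5: opening $149.29; interest $4.18 → $153.47; payment $38.37; balance $115.10
Week 6: opening $115.10; interest $3.22 → $118.32; payment $33.00; balance $85.32
Week 7: opening $85.32; interest $2.39 → $87.71; payment $33.00; balance $54.71
Week 8: opening $54.71; interest $1.53 → $56.24; payment $33.00; balance $23.24
Week 9: opening $23.24; interest $0.65 → $23.89; payment $23.89; balance $0.00
Balance reaches $0.00 in week 9.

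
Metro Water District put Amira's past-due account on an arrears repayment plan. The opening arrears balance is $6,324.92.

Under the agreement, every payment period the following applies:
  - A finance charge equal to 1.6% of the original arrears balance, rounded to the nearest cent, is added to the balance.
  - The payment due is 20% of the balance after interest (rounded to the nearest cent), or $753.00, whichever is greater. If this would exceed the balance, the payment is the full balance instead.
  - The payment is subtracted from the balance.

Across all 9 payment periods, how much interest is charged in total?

# | Opening | Interest | Payment | End bal
1 | $6,324.92 | $101.20 | $1,285.22 | $5,140.90
2 | $5,140.90 | $101.20 | $1,048.42 | $4,193.68
3 | $4,193.68 | $101.20 | $858.98 | $3,435.90
4 | $3,435.90 | $101.20 | $753.00 | $2,784.10
5 | $2,784.10 | $101.20 | $753.00 | $2,132.30
6 | $2,132.30 | $101.20 | $753.00 | $1,480.50
7 | $1,480.50 | $101.20 | $753.00 | $828.70
8 | $828.70 | $101.20 | $753.00 | $176.90
9 | $176.90 | $101.20 | $278.10 | $0.00
Total interest: $101.20 + $101.20 + $101.20 + $101.20 + $101.20 + $101.20 + $101.20 + $101.20 + $101.20 = $910.80

$910.80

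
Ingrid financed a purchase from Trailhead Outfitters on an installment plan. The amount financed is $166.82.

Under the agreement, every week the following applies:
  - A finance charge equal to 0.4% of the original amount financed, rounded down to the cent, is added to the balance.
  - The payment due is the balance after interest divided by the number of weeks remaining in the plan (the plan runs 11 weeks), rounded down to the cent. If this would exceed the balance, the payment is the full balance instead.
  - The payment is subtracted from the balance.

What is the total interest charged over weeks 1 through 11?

Week 1: $166.82 +$0.66 interest = $167.48; pay $15.22 → $152.26
Week 2: $152.26 +$0.66 interest = $152.92; pay $15.29 → $137.63
Week 3: $137.63 +$0.66 interest = $138.29; pay $15.36 → $122.93
Week 4: $122.93 +$0.66 interest = $123.59; pay $15.44 → $108.15
Week 5: $108.15 +$0.66 interest = $108.81; pay $15.54 → $93.27
Week 6: $93.27 +$0.66 interest = $93.93; pay $15.65 → $78.28
Week 7: $78.28 +$0.66 interest = $78.94; pay $15.78 → $63.16
Week 8: $63.16 +$0.66 interest = $63.82; pay $15.95 → $47.87
Week 9: $47.87 +$0.66 interest = $48.53; pay $16.17 → $32.36
Week 10: $32.36 +$0.66 interest = $33.02; pay $16.51 → $16.51
Week 11: $16.51 +$0.66 interest = $17.17; pay $17.17 → $0.00
Total interest: $0.66 + $0.66 + $0.66 + $0.66 + $0.66 + $0.66 + $0.66 + $0.66 + $0.66 + $0.66 + $0.66 = $7.26

$7.26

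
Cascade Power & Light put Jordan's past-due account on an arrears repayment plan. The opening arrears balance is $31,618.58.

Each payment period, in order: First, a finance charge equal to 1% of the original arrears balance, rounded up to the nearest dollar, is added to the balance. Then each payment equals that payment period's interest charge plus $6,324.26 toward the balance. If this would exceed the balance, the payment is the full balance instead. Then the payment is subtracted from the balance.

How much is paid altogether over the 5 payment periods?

Payment period 1: opening $31,618.58; interest $317.00 → $31,935.58; payment $6,641.26; balance $25,294.32
Payment period 2: opening $25,294.32; interest $317.00 → $25,611.32; payment $6,641.26; balance $18,970.06
Payment period 3: opening $18,970.06; interest $317.00 → $19,287.06; payment $6,641.26; balance $12,645.80
Payment period 4: opening $12,645.80; interest $317.00 → $12,962.80; payment $6,641.26; balance $6,321.54
Payment period 5: opening $6,321.54; interest $317.00 → $6,638.54; payment $6,638.54; balance $0.00
Total paid: $33,203.58

$33,203.58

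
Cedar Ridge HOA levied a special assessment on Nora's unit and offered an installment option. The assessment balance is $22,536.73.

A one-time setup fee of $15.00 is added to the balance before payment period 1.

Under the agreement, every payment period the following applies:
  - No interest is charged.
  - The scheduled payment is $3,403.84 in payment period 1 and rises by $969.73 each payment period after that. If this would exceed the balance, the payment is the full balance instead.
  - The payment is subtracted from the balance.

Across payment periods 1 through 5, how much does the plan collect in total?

Payment period 1: opening $22,551.73; payment $3,403.84; balance $19,147.89
Payment period 2: opening $19,147.89; payment $4,373.57; balance $14,774.32
Payment period 3: opening $14,774.32; payment $5,343.30; balance $9,431.02
Payment period 4: opening $9,431.02; payment $6,313.03; balance $3,117.99
Payment period 5: opening $3,117.99; payment $3,117.99; balance $0.00
Total paid: $22,551.73

$22,551.73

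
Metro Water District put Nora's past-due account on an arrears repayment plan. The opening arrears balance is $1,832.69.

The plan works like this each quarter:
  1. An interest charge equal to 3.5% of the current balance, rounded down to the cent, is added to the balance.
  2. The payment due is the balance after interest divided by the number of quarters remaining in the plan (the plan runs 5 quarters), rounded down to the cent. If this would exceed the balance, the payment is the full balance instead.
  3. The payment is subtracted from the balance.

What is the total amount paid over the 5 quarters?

$2,034.32

# | Opening | Interest | Payment | End bal
1 | $1,832.69 | $64.14 | $379.36 | $1,517.47
2 | $1,517.47 | $53.11 | $392.64 | $1,177.94
3 | $1,177.94 | $41.22 | $406.38 | $812.78
4 | $812.78 | $28.44 | $420.61 | $420.61
5 | $420.61 | $14.72 | $435.33 | $0.00
Total paid: $2,034.32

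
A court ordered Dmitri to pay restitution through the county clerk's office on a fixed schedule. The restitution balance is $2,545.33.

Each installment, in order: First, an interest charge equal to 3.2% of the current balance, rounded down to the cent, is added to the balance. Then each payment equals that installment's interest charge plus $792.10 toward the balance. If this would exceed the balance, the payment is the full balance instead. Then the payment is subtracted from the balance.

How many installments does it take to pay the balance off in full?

# | Opening | Interest | Payment | End bal
1 | $2,545.33 | $81.45 | $873.55 | $1,753.23
2 | $1,753.23 | $56.10 | $848.20 | $961.13
3 | $961.13 | $30.75 | $822.85 | $169.03
4 | $169.03 | $5.40 | $174.43 | $0.00
Balance reaches $0.00 in installment 4.

4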